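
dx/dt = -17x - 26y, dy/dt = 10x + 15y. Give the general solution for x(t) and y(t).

x(t) = -3K_1e^(-t)sin(2t) + 2K_1e^(-t)cos(2t) + 2K_2e^(-t)sin(2t) + 3K_2e^(-t)cos(2t), y(t) = 2K_1e^(-t)sin(2t) - K_1e^(-t)cos(2t) - K_2e^(-t)sin(2t) - 2K_2e^(-t)cos(2t)

Coefficient matrix A = [[-17, -26], [10, 15]].
Characteristic polynomial det(A - λI) = λ^2 + 2λ + 5 = 0.
Eigenvalues λ = -1 ± 2i (complex conjugate pair).
For λ=-1+2i: an eigenvector is (2,-1) - i(-3,2) = (2 + 3i, -1 - 2i).
A real fundamental pair from Re and Im of e^((-1+2i)t)v: X_1 = e^(-t)(cos(2t)·(2,-1) + sin(2t)·(-3,2)), X_2 = e^(-t)(sin(2t)·(2,-1) - cos(2t)·(-3,2)).
General solution: K_1X_1 + K_2X_2.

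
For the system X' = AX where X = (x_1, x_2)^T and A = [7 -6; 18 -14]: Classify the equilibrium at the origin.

A = [[7,-6],[18,-14]]; det(A-λI) = λ^2 + 7λ + 10.
λ = -2, -5: both negative.

stable node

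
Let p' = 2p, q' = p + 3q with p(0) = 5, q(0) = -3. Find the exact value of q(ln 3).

A = [[2,0],[1,3]]; eigenvalues λ = 3, 2.
Eigenvectors: (0,-1) for λ=3, (-1,1) for λ=2.
From the initial condition, c_1 = -2, c_2 = -5.
q(ln 3) = (-2)(3^3)(-1) + (-5)(3^2)(1) = 9.

9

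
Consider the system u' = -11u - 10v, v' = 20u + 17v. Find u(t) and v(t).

u(t) = -2K_1e^(3t)sin(2t) + K_1e^(3t)cos(2t) + K_2e^(3t)sin(2t) + 2K_2e^(3t)cos(2t), v(t) = 3K_1e^(3t)sin(2t) - K_1e^(3t)cos(2t) - K_2e^(3t)sin(2t) - 3K_2e^(3t)cos(2t)

Coefficient matrix A = [[-11, -10], [20, 17]].
Characteristic polynomial det(A - λI) = λ^2 - 6λ + 13 = 0.
Eigenvalues λ = 3 ± 2i (complex conjugate pair).
For λ=3+2i: an eigenvector is (1,-1) - i(-2,3) = (1 + 2i, -1 - 3i).
A real fundamental pair from Re and Im of e^((3+2i)t)v: X_1 = e^(3t)(cos(2t)·(1,-1) + sin(2t)·(-2,3)), X_2 = e^(3t)(sin(2t)·(1,-1) - cos(2t)·(-2,3)).
General solution: K_1X_1 + K_2X_2.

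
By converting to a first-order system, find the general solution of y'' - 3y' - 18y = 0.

y(t) = K_1e^(-3t) + K_2e^(6t)

Let x_1 = y, x_2 = y'. Then x_1' = x_2 and x_2' = 18x_1 + 3x_2.
A = [[0,1],[18,3]]; det(A-λI) = λ^2 - 3λ - 18.
Eigenvalues λ = -3, 6 with eigenvectors (1,-3), (1,6).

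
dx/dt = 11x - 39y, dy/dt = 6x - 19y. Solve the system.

Coefficient matrix A = [[11, -39], [6, -19]].
Characteristic polynomial det(A - λI) = λ^2 + 8λ + 25 = 0.
Eigenvalues λ = -4 ± 3i (complex conjugate pair).
For λ=-4+3i: an eigenvector is (2,1) - i(-3,-1) = (2 + 3i, 1 + i).
A real fundamental pair from Re and Im of e^((-4+3i)t)v: X_1 = e^(-4t)(cos(3t)·(2,1) + sin(3t)·(-3,-1)), X_2 = e^(-4t)(sin(3t)·(2,1) - cos(3t)·(-3,-1)).
General solution: C_1X_1 + C_2X_2.

x(t) = -3C_1e^(-4t)sin(3t) + 2C_1e^(-4t)cos(3t) + 2C_2e^(-4t)sin(3t) + 3C_2e^(-4t)cos(3t), y(t) = -C_1e^(-4t)sin(3t) + C_1e^(-4t)cos(3t) + C_2e^(-4t)sin(3t) + C_2e^(-4t)cos(3t)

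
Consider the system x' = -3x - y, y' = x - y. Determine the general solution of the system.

x(t) = -c_1e^(-2t) - c_2te^(-2t) - c_2e^(-2t), y(t) = c_1e^(-2t) + c_2te^(-2t) + 2c_2e^(-2t)

Coefficient matrix A = [[-3, -1], [1, -1]].
Characteristic polynomial det(A - λI) = λ^2 + 4λ + 4 = 0.
Single eigenvalue λ = -2 with algebraic multiplicity 2.
Eigenvector v = (-1,1); generalized eigenvector w with (A-λI)w=v is (-1,2).
General solution: e^(-2t)[c_1·v + c_2·(t·v + w)].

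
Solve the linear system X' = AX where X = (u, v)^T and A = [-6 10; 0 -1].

u(t) = K_1e^(-6t) - 2K_2e^(-t), v(t) = -K_2e^(-t)

Coefficient matrix A = [[-6, 10], [0, -1]].
Characteristic polynomial det(A - λI) = λ^2 + 7λ + 6 = 0.
Eigenvalues λ = -6, -1.
For λ=-6: (A-λI) row 1 is [0, 10], so an eigenvector is (1, 0).
For λ=-1: (A-λI) row 1 is [-5, 10], so an eigenvector is (-2, -1).
General solution: K_1e^(-6t)(1,0) + K_2e^(-t)(-2,-1).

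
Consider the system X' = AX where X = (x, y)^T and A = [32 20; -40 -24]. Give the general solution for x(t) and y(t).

Coefficient matrix A = [[32, 20], [-40, -24]].
Characteristic polynomial det(A - λI) = λ^2 - 8λ + 32 = 0.
Eigenvalues λ = 4 ± 4i (complex conjugate pair).
For λ=4+4i: an eigenvector is (-1,1) - i(-2,3) = (-1 + 2i, 1 - 3i).
A real fundamental pair from Re and Im of e^((4+4i)t)v: X_1 = e^(4t)(cos(4t)·(-1,1) + sin(4t)·(-2,3)), X_2 = e^(4t)(sin(4t)·(-1,1) - cos(4t)·(-2,3)).
General solution: c_1X_1 + c_2X_2.

x(t) = -2c_1e^(4t)sin(4t) - c_1e^(4t)cos(4t) - c_2e^(4t)sin(4t) + 2c_2e^(4t)cos(4t), y(t) = 3c_1e^(4t)sin(4t) + c_1e^(4t)cos(4t) + c_2e^(4t)sin(4t) - 3c_2e^(4t)cos(4t)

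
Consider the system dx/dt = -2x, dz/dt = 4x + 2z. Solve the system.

Coefficient matrix A = [[-2, 0], [4, 2]].
Characteristic polynomial det(A - λI) = λ^2 - 4 = 0.
Eigenvalues λ = 2, -2.
For λ=2: (A-λI) row 1 is [-4, 0], so an eigenvector is (0, -1).
For λ=-2: (A-λI) row 2 is [4, 4], so an eigenvector is (-1, 1).
General solution: c_1e^(2t)(0,-1) + c_2e^(-2t)(-1,1).

x(t) = -c_2e^(-2t), z(t) = -c_1e^(2t) + c_2e^(-2t)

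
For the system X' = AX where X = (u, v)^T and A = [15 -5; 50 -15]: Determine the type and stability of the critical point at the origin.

center

A = [[15,-5],[50,-15]]; det(A-λI) = λ^2 + 25.
λ = 0 ± 5i: zero real part.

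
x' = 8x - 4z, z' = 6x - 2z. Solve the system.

Coefficient matrix A = [[8, -4], [6, -2]].
Characteristic polynomial det(A - λI) = λ^2 - 6λ + 8 = 0.
Eigenvalues λ = 2, 4.
For λ=2: (A-λI) row 1 is [6, -4], so an eigenvector is (-2, -3).
For λ=4: (A-λI) row 1 is [4, -4], so an eigenvector is (1, 1).
General solution: c_1e^(2t)(-2,-3) + c_2e^(4t)(1,1).

x(t) = -2c_1e^(2t) + c_2e^(4t), z(t) = -3c_1e^(2t) + c_2e^(4t)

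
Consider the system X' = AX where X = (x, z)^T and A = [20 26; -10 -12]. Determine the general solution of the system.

x(t) = -2C_1e^(4t)sin(2t) + 3C_1e^(4t)cos(2t) + 3C_2e^(4t)sin(2t) + 2C_2e^(4t)cos(2t), z(t) = C_1e^(4t)sin(2t) - 2C_1e^(4t)cos(2t) - 2C_2e^(4t)sin(2t) - C_2e^(4t)cos(2t)

Coefficient matrix A = [[20, 26], [-10, -12]].
Characteristic polynomial det(A - λI) = λ^2 - 8λ + 20 = 0.
Eigenvalues λ = 4 ± 2i (complex conjugate pair).
For λ=4+2i: an eigenvector is (3,-2) - i(-2,1) = (3 + 2i, -2 - i).
A real fundamental pair from Re and Im of e^((4+2i)t)v: X_1 = e^(4t)(cos(2t)·(3,-2) + sin(2t)·(-2,1)), X_2 = e^(4t)(sin(2t)·(3,-2) - cos(2t)·(-2,1)).
General solution: C_1X_1 + C_2X_2.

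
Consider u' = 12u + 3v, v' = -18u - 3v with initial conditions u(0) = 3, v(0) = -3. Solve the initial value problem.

u(t) = 6e^(6t) - 3e^(3t), v(t) = -12e^(6t) + 9e^(3t)

Coefficient matrix A = [[12, 3], [-18, -3]].
Characteristic polynomial det(A - λI) = λ^2 - 9λ + 18 = 0.
Eigenvalues λ = 6, 3.
For λ=6: (A-λI) row 1 is [6, 3], so an eigenvector is (-1, 2).
For λ=3: (A-λI) row 1 is [9, 3], so an eigenvector is (1, -3).
General solution: c_1e^(6t)(-1,2) + c_2e^(3t)(1,-3).
Applying u(0)=3, v(0)=-3 gives c_1=-6, c_2=-3.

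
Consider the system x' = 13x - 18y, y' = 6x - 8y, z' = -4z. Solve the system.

Coefficient matrix A = [[13, -18, 0], [6, -8, 0], [0, 0, -4]].
det(A - λI) = 0 gives eigenvalues λ = 1, -4, 4.
For λ=1: eigenvector (3,2,0).
For λ=-4: eigenvector (0,0,1).
For λ=4: eigenvector (-2,-1,0).
General solution: K_1e^(t)(3,2,0) + K_2e^(-4t)(0,0,1) + K_3e^(4t)(-2,-1,0).

x(t) = 3K_1e^(t) - 2K_3e^(4t), y(t) = 2K_1e^(t) - K_3e^(4t), z(t) = K_2e^(-4t)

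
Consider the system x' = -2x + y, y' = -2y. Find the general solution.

x(t) = c_1e^(-2t) + c_2te^(-2t) - c_2e^(-2t), y(t) = c_2e^(-2t)

Coefficient matrix A = [[-2, 1], [0, -2]].
Characteristic polynomial det(A - λI) = λ^2 + 4λ + 4 = 0.
Single eigenvalue λ = -2 with algebraic multiplicity 2.
Eigenvector v = (1,0); generalized eigenvector w with (A-λI)w=v is (-1,1).
General solution: e^(-2t)[c_1·v + c_2·(t·v + w)].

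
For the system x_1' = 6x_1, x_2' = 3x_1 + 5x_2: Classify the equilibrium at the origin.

unstable node

A = [[6,0],[3,5]]; det(A-λI) = λ^2 - 11λ + 30.
λ = 6, 5: both positive.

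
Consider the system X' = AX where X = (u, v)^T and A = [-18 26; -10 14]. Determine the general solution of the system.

Coefficient matrix A = [[-18, 26], [-10, 14]].
Characteristic polynomial det(A - λI) = λ^2 + 4λ + 8 = 0.
Eigenvalues λ = -2 ± 2i (complex conjugate pair).
For λ=-2+2i: an eigenvector is (3,2) - i(2,1) = (3 - 2i, 2 - i).
A real fundamental pair from Re and Im of e^((-2+2i)t)v: X_1 = e^(-2t)(cos(2t)·(3,2) + sin(2t)·(2,1)), X_2 = e^(-2t)(sin(2t)·(3,2) - cos(2t)·(2,1)).
General solution: c_1X_1 + c_2X_2.

u(t) = 2c_1e^(-2t)sin(2t) + 3c_1e^(-2t)cos(2t) + 3c_2e^(-2t)sin(2t) - 2c_2e^(-2t)cos(2t), v(t) = c_1e^(-2t)sin(2t) + 2c_1e^(-2t)cos(2t) + 2c_2e^(-2t)sin(2t) - c_2e^(-2t)cos(2t)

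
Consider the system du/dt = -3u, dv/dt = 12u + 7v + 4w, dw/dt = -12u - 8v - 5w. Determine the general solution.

u(t) = c_1e^(-3t), v(t) = -2c_1e^(-3t) + c_2e^(-t) + c_3e^(3t), w(t) = 2c_1e^(-3t) - 2c_2e^(-t) - c_3e^(3t)

Coefficient matrix A = [[-3, 0, 0], [12, 7, 4], [-12, -8, -5]].
det(A - λI) = 0 gives eigenvalues λ = -3, -1, 3.
For λ=-3: eigenvector (1,-2,2).
For λ=-1: eigenvector (0,1,-2).
For λ=3: eigenvector (0,1,-1).
General solution: c_1e^(-3t)(1,-2,2) + c_2e^(-t)(0,1,-2) + c_3e^(3t)(0,1,-1).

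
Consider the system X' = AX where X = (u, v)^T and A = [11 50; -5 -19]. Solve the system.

u(t) = C_1e^(-4t)sin(5t) - 3C_1e^(-4t)cos(5t) - 3C_2e^(-4t)sin(5t) - C_2e^(-4t)cos(5t), v(t) = C_1e^(-4t)cos(5t) + C_2e^(-4t)sin(5t)

Coefficient matrix A = [[11, 50], [-5, -19]].
Characteristic polynomial det(A - λI) = λ^2 + 8λ + 41 = 0.
Eigenvalues λ = -4 ± 5i (complex conjugate pair).
For λ=-4+5i: an eigenvector is (-3,1) - i(1,0) = (-3 - i, 1).
A real fundamental pair from Re and Im of e^((-4+5i)t)v: X_1 = e^(-4t)(cos(5t)·(-3,1) + sin(5t)·(1,0)), X_2 = e^(-4t)(sin(5t)·(-3,1) - cos(5t)·(1,0)).
General solution: C_1X_1 + C_2X_2.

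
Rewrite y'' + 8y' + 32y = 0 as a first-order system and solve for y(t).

y(t) = C_1e^(-4t)cos(4t) + C_2e^(-4t)sin(4t)

Let x_1 = y, x_2 = y'. Then x_1' = x_2 and x_2' = -32x_1 - 8x_2.
A = [[0,1],[-32,-8]]; det(A-λI) = λ^2 + 8λ + 32.
Eigenvalues λ = -4 ± 4i.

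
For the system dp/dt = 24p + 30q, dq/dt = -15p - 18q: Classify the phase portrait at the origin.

A = [[24,30],[-15,-18]]; det(A-λI) = λ^2 - 6λ + 18.
λ = 3 ± 3i: positive real part.

unstable spiral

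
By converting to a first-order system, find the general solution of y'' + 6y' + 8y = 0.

Let x_1 = y, x_2 = y'. Then x_1' = x_2 and x_2' = -8x_1 - 6x_2.
A = [[0,1],[-8,-6]]; det(A-λI) = λ^2 + 6λ + 8.
Eigenvalues λ = -4, -2 with eigenvectors (1,-4), (1,-2).

y(t) = C_1e^(-4t) + C_2e^(-2t)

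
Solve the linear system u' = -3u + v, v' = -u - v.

u(t) = K_1e^(-2t) + K_2te^(-2t) - K_2e^(-2t), v(t) = K_1e^(-2t) + K_2te^(-2t)

Coefficient matrix A = [[-3, 1], [-1, -1]].
Characteristic polynomial det(A - λI) = λ^2 + 4λ + 4 = 0.
Single eigenvalue λ = -2 with algebraic multiplicity 2.
Eigenvector v = (1,1); generalized eigenvector w with (A-λI)w=v is (-1,0).
General solution: e^(-2t)[K_1·v + K_2·(t·v + w)].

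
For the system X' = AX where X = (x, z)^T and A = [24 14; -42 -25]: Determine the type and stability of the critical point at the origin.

saddle

A = [[24,14],[-42,-25]]; det(A-λI) = λ^2 + λ - 12.
λ = -4, 3: opposite signs.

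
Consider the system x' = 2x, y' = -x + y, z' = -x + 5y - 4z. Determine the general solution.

Coefficient matrix A = [[2, 0, 0], [-1, 1, 0], [-1, 5, -4]].
det(A - λI) = 0 gives eigenvalues λ = 2, -4, 1.
For λ=2: eigenvector (1,-1,-1).
For λ=-4: eigenvector (0,0,-1).
For λ=1: eigenvector (0,1,1).
General solution: c_1e^(2t)(1,-1,-1) + c_2e^(-4t)(0,0,-1) + c_3e^(t)(0,1,1).

x(t) = c_1e^(2t), y(t) = -c_1e^(2t) + c_3e^(t), z(t) = -c_1e^(2t) - c_2e^(-4t) + c_3e^(t)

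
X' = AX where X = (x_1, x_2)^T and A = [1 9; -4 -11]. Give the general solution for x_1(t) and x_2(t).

Coefficient matrix A = [[1, 9], [-4, -11]].
Characteristic polynomial det(A - λI) = λ^2 + 10λ + 25 = 0.
Single eigenvalue λ = -5 with algebraic multiplicity 2.
Eigenvector v = (-3,2); generalized eigenvector w with (A-λI)w=v is (1,-1).
General solution: e^(-5t)[C_1·v + C_2·(t·v + w)].

x_1(t) = -3C_1e^(-5t) - 3C_2te^(-5t) + C_2e^(-5t), x_2(t) = 2C_1e^(-5t) + 2C_2te^(-5t) - C_2e^(-5t)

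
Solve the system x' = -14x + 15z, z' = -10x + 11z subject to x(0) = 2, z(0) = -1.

Coefficient matrix A = [[-14, 15], [-10, 11]].
Characteristic polynomial det(A - λI) = λ^2 + 3λ - 4 = 0.
Eigenvalues λ = -4, 1.
For λ=-4: (A-λI) row 1 is [-10, 15], so an eigenvector is (3, 2).
For λ=1: (A-λI) row 1 is [-15, 15], so an eigenvector is (-1, -1).
General solution: c_1e^(-4t)(3,2) + c_2e^(t)(-1,-1).
Applying x(0)=2, z(0)=-1 gives c_1=3, c_2=7.

x(t) = -7e^(t) + 9e^(-4t), z(t) = -7e^(t) + 6e^(-4t)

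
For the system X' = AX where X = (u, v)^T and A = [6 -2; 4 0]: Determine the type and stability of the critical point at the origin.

unstable node

A = [[6,-2],[4,0]]; det(A-λI) = λ^2 - 6λ + 8.
λ = 2, 4: both positive.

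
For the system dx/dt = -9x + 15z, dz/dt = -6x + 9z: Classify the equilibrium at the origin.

center

A = [[-9,15],[-6,9]]; det(A-λI) = λ^2 + 9.
λ = 0 ± 3i: zero real part.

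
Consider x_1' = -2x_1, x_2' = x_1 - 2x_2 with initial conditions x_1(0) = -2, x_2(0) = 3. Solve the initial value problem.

Coefficient matrix A = [[-2, 0], [1, -2]].
Characteristic polynomial det(A - λI) = λ^2 + 4λ + 4 = 0.
Single eigenvalue λ = -2 with algebraic multiplicity 2.
Eigenvector v = (0,1); generalized eigenvector w with (A-λI)w=v is (1,2).
General solution: e^(-2t)[K_1·v + K_2·(t·v + w)].
Applying x_1(0)=-2, x_2(0)=3 gives K_1=7, K_2=-2.

x_1(t) = -2e^(-2t), x_2(t) = -2te^(-2t) + 3e^(-2t)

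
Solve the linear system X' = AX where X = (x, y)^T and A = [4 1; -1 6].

x(t) = -K_1e^(5t) - K_2te^(5t) - 2K_2e^(5t), y(t) = -K_1e^(5t) - K_2te^(5t) - 3K_2e^(5t)

Coefficient matrix A = [[4, 1], [-1, 6]].
Characteristic polynomial det(A - λI) = λ^2 - 10λ + 25 = 0.
Single eigenvalue λ = 5 with algebraic multiplicity 2.
Eigenvector v = (-1,-1); generalized eigenvector w with (A-λI)w=v is (-2,-3).
General solution: e^(5t)[K_1·v + K_2·(t·v + w)].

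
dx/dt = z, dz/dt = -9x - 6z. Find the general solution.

x(t) = -C_1e^(-3t) - C_2te^(-3t) - C_2e^(-3t), z(t) = 3C_1e^(-3t) + 3C_2te^(-3t) + 2C_2e^(-3t)

Coefficient matrix A = [[0, 1], [-9, -6]].
Characteristic polynomial det(A - λI) = λ^2 + 6λ + 9 = 0.
Single eigenvalue λ = -3 with algebraic multiplicity 2.
Eigenvector v = (-1,3); generalized eigenvector w with (A-λI)w=v is (-1,2).
General solution: e^(-3t)[C_1·v + C_2·(t·v + w)].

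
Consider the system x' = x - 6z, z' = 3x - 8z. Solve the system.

Coefficient matrix A = [[1, -6], [3, -8]].
Characteristic polynomial det(A - λI) = λ^2 + 7λ + 10 = 0.
Eigenvalues λ = -2, -5.
For λ=-2: (A-λI) row 1 is [3, -6], so an eigenvector is (2, 1).
For λ=-5: (A-λI) row 1 is [6, -6], so an eigenvector is (-1, -1).
General solution: c_1e^(-2t)(2,1) + c_2e^(-5t)(-1,-1).

x(t) = 2c_1e^(-2t) - c_2e^(-5t), z(t) = c_1e^(-2t) - c_2e^(-5t)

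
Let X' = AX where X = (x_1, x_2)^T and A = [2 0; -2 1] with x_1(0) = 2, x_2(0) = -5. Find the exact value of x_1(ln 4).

32

A = [[2,0],[-2,1]]; eigenvalues λ = 2, 1.
Eigenvectors: (1,-2) for λ=2, (0,1) for λ=1.
From the initial condition, c_1 = 2, c_2 = -1.
x_1(ln 4) = (2)(4^2)(1) + (-1)(4^1)(0) = 32.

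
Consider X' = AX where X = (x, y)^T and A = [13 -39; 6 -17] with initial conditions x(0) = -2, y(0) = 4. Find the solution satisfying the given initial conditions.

x(t) = -62e^(-2t)sin(3t) - 2e^(-2t)cos(3t), y(t) = -24e^(-2t)sin(3t) + 4e^(-2t)cos(3t)

Coefficient matrix A = [[13, -39], [6, -17]].
Characteristic polynomial det(A - λI) = λ^2 + 4λ + 13 = 0.
Eigenvalues λ = -2 ± 3i (complex conjugate pair).
For λ=-2+3i: an eigenvector is (2,1) - i(-3,-1) = (2 + 3i, 1 + i).
A real fundamental pair from Re and Im of e^((-2+3i)t)v: X_1 = e^(-2t)(cos(3t)·(2,1) + sin(3t)·(-3,-1)), X_2 = e^(-2t)(sin(3t)·(2,1) - cos(3t)·(-3,-1)).
General solution: K_1X_1 + K_2X_2.
Applying x(0)=-2, y(0)=4 gives K_1=14, K_2=-10.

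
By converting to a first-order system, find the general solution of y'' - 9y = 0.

y(t) = K_1e^(3t) + K_2e^(-3t)

Let x_1 = y, x_2 = y'. Then x_1' = x_2 and x_2' = 9x_1.
A = [[0,1],[9,0]]; det(A-λI) = λ^2 - 9.
Eigenvalues λ = 3, -3 with eigenvectors (1,3), (1,-3).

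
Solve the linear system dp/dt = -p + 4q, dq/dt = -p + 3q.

p(t) = 2c_1e^(t) + 2c_2te^(t) + c_2e^(t), q(t) = c_1e^(t) + c_2te^(t) + c_2e^(t)

Coefficient matrix A = [[-1, 4], [-1, 3]].
Characteristic polynomial det(A - λI) = λ^2 - 2λ + 1 = 0.
Single eigenvalue λ = 1 with algebraic multiplicity 2.
Eigenvector v = (2,1); generalized eigenvector w with (A-λI)w=v is (1,1).
General solution: e^(t)[c_1·v + c_2·(t·v + w)].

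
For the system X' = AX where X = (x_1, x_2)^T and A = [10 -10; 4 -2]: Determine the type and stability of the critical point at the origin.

A = [[10,-10],[4,-2]]; det(A-λI) = λ^2 - 8λ + 20.
λ = 4 ± 2i: positive real part.

unstable spiral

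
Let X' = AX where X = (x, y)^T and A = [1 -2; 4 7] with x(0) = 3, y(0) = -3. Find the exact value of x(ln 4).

192

A = [[1,-2],[4,7]]; eigenvalues λ = 3, 5.
Eigenvectors: (-1,1) for λ=3, (-1,2) for λ=5.
From the initial condition, c_1 = -3, c_2 = 0.
x(ln 4) = (-3)(4^3)(-1) + (0)(4^5)(-1) = 192.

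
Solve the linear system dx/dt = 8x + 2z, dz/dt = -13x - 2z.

x(t) = -C_1e^(3t)sin(t) + C_1e^(3t)cos(t) + C_2e^(3t)sin(t) + C_2e^(3t)cos(t), z(t) = 2C_1e^(3t)sin(t) - 3C_1e^(3t)cos(t) - 3C_2e^(3t)sin(t) - 2C_2e^(3t)cos(t)

Coefficient matrix A = [[8, 2], [-13, -2]].
Characteristic polynomial det(A - λI) = λ^2 - 6λ + 10 = 0.
Eigenvalues λ = 3 ± i (complex conjugate pair).
For λ=3+i: an eigenvector is (1,-3) - i(-1,2) = (1 + i, -3 - 2i).
A real fundamental pair from Re and Im of e^((3+i)t)v: X_1 = e^(3t)(cos(t)·(1,-3) + sin(t)·(-1,2)), X_2 = e^(3t)(sin(t)·(1,-3) - cos(t)·(-1,2)).
General solution: C_1X_1 + C_2X_2.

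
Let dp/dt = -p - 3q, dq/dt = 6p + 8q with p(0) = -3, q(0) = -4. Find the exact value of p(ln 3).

1611

A = [[-1,-3],[6,8]]; eigenvalues λ = 2, 5.
Eigenvectors: (1,-1) for λ=2, (-1,2) for λ=5.
From the initial condition, c_1 = -10, c_2 = -7.
p(ln 3) = (-10)(3^2)(1) + (-7)(3^5)(-1) = 1611.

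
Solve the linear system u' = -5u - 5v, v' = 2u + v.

Coefficient matrix A = [[-5, -5], [2, 1]].
Characteristic polynomial det(A - λI) = λ^2 + 4λ + 5 = 0.
Eigenvalues λ = -2 ± i (complex conjugate pair).
For λ=-2+i: an eigenvector is (2,-1) - i(-1,1) = (2 + i, -1 - i).
A real fundamental pair from Re and Im of e^((-2+i)t)v: X_1 = e^(-2t)(cos(t)·(2,-1) + sin(t)·(-1,1)), X_2 = e^(-2t)(sin(t)·(2,-1) - cos(t)·(-1,1)).
General solution: C_1X_1 + C_2X_2.

u(t) = -C_1e^(-2t)sin(t) + 2C_1e^(-2t)cos(t) + 2C_2e^(-2t)sin(t) + C_2e^(-2t)cos(t), v(t) = C_1e^(-2t)sin(t) - C_1e^(-2t)cos(t) - C_2e^(-2t)sin(t) - C_2e^(-2t)cos(t)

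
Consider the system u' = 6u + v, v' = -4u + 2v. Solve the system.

u(t) = -K_1e^(4t) - K_2te^(4t) - 2K_2e^(4t), v(t) = 2K_1e^(4t) + 2K_2te^(4t) + 3K_2e^(4t)

Coefficient matrix A = [[6, 1], [-4, 2]].
Characteristic polynomial det(A - λI) = λ^2 - 8λ + 16 = 0.
Single eigenvalue λ = 4 with algebraic multiplicity 2.
Eigenvector v = (-1,2); generalized eigenvector w with (A-λI)w=v is (-2,3).
General solution: e^(4t)[K_1·v + K_2·(t·v + w)].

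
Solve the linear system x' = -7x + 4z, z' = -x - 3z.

Coefficient matrix A = [[-7, 4], [-1, -3]].
Characteristic polynomial det(A - λI) = λ^2 + 10λ + 25 = 0.
Single eigenvalue λ = -5 with algebraic multiplicity 2.
Eigenvector v = (2,1); generalized eigenvector w with (A-λI)w=v is (-1,0).
General solution: e^(-5t)[C_1·v + C_2·(t·v + w)].

x(t) = 2C_1e^(-5t) + 2C_2te^(-5t) - C_2e^(-5t), z(t) = C_1e^(-5t) + C_2te^(-5t)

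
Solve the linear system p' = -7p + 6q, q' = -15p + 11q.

p(t) = -K_1e^(2t)sin(3t) + K_1e^(2t)cos(3t) + K_2e^(2t)sin(3t) + K_2e^(2t)cos(3t), q(t) = -2K_1e^(2t)sin(3t) + K_1e^(2t)cos(3t) + K_2e^(2t)sin(3t) + 2K_2e^(2t)cos(3t)

Coefficient matrix A = [[-7, 6], [-15, 11]].
Characteristic polynomial det(A - λI) = λ^2 - 4λ + 13 = 0.
Eigenvalues λ = 2 ± 3i (complex conjugate pair).
For λ=2+3i: an eigenvector is (1,1) - i(-1,-2) = (1 + i, 1 + 2i).
A real fundamental pair from Re and Im of e^((2+3i)t)v: X_1 = e^(2t)(cos(3t)·(1,1) + sin(3t)·(-1,-2)), X_2 = e^(2t)(sin(3t)·(1,1) - cos(3t)·(-1,-2)).
General solution: K_1X_1 + K_2X_2.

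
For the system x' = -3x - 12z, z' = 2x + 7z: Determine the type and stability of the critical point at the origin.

unstable node

A = [[-3,-12],[2,7]]; det(A-λI) = λ^2 - 4λ + 3.
λ = 1, 3: both positive.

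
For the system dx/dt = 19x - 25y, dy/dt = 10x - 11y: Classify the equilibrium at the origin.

unstable spiral

A = [[19,-25],[10,-11]]; det(A-λI) = λ^2 - 8λ + 41.
λ = 4 ± 5i: positive real part.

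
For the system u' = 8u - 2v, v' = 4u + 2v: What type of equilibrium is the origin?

unstable node

A = [[8,-2],[4,2]]; det(A-λI) = λ^2 - 10λ + 24.
λ = 6, 4: both positive.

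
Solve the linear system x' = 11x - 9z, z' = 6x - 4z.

Coefficient matrix A = [[11, -9], [6, -4]].
Characteristic polynomial det(A - λI) = λ^2 - 7λ + 10 = 0.
Eigenvalues λ = 2, 5.
For λ=2: (A-λI) row 1 is [9, -9], so an eigenvector is (-1, -1).
For λ=5: (A-λI) row 1 is [6, -9], so an eigenvector is (-3, -2).
General solution: c_1e^(2t)(-1,-1) + c_2e^(5t)(-3,-2).

x(t) = -c_1e^(2t) - 3c_2e^(5t), z(t) = -c_1e^(2t) - 2c_2e^(5t)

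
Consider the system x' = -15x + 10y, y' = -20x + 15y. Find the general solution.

Coefficient matrix A = [[-15, 10], [-20, 15]].
Characteristic polynomial det(A - λI) = λ^2 - 25 = 0.
Eigenvalues λ = -5, 5.
For λ=-5: (A-λI) row 1 is [-10, 10], so an eigenvector is (1, 1).
For λ=5: (A-λI) row 1 is [-20, 10], so an eigenvector is (1, 2).
General solution: c_1e^(-5t)(1,1) + c_2e^(5t)(1,2).

x(t) = c_1e^(-5t) + c_2e^(5t), y(t) = c_1e^(-5t) + 2c_2e^(5t)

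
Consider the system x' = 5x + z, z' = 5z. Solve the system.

x(t) = K_1e^(5t) + K_2te^(5t) + 2K_2e^(5t), z(t) = K_2e^(5t)

Coefficient matrix A = [[5, 1], [0, 5]].
Characteristic polynomial det(A - λI) = λ^2 - 10λ + 25 = 0.
Single eigenvalue λ = 5 with algebraic multiplicity 2.
Eigenvector v = (1,0); generalized eigenvector w with (A-λI)w=v is (2,1).
General solution: e^(5t)[K_1·v + K_2·(t·v + w)].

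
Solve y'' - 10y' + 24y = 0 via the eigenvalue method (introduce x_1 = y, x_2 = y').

Let x_1 = y, x_2 = y'. Then x_1' = x_2 and x_2' = -24x_1 + 10x_2.
A = [[0,1],[-24,10]]; det(A-λI) = λ^2 - 10λ + 24.
Eigenvalues λ = 4, 6 with eigenvectors (1,4), (1,6).

y(t) = K_1e^(4t) + K_2e^(6t)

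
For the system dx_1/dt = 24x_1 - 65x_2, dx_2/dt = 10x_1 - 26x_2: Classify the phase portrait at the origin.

A = [[24,-65],[10,-26]]; det(A-λI) = λ^2 + 2λ + 26.
λ = -1 ± 5i: negative real part.

stable spiral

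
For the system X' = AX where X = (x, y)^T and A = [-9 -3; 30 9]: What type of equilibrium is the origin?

A = [[-9,-3],[30,9]]; det(A-λI) = λ^2 + 9.
λ = 0 ± 3i: zero real part.

center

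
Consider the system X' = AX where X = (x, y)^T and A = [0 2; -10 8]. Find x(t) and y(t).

Coefficient matrix A = [[0, 2], [-10, 8]].
Characteristic polynomial det(A - λI) = λ^2 - 8λ + 20 = 0.
Eigenvalues λ = 4 ± 2i (complex conjugate pair).
For λ=4+2i: an eigenvector is (-1,-2) - i(0,1) = (-1, -2 - i).
A real fundamental pair from Re and Im of e^((4+2i)t)v: X_1 = e^(4t)(cos(2t)·(-1,-2) + sin(2t)·(0,1)), X_2 = e^(4t)(sin(2t)·(-1,-2) - cos(2t)·(0,1)).
General solution: K_1X_1 + K_2X_2.

x(t) = -K_1e^(4t)cos(2t) - K_2e^(4t)sin(2t), y(t) = K_1e^(4t)sin(2t) - 2K_1e^(4t)cos(2t) - 2K_2e^(4t)sin(2t) - K_2e^(4t)cos(2t)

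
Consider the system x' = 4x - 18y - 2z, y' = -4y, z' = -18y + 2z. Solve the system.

Coefficient matrix A = [[4, -18, -2], [0, -4, 0], [0, -18, 2]].
det(A - λI) = 0 gives eigenvalues λ = 4, -4, 2.
For λ=4: eigenvector (-1,0,0).
For λ=-4: eigenvector (3,1,3).
For λ=2: eigenvector (1,0,1).
General solution: c_1e^(4t)(-1,0,0) + c_2e^(-4t)(3,1,3) + c_3e^(2t)(1,0,1).

x(t) = -c_1e^(4t) + 3c_2e^(-4t) + c_3e^(2t), y(t) = c_2e^(-4t), z(t) = 3c_2e^(-4t) + c_3e^(2t)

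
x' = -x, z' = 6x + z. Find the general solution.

x(t) = C_1e^(-t), z(t) = -3C_1e^(-t) - C_2e^(t)

Coefficient matrix A = [[-1, 0], [6, 1]].
Characteristic polynomial det(A - λI) = λ^2 - 1 = 0.
Eigenvalues λ = -1, 1.
For λ=-1: (A-λI) row 2 is [6, 2], so an eigenvector is (1, -3).
For λ=1: (A-λI) row 1 is [-2, 0], so an eigenvector is (0, -1).
General solution: C_1e^(-t)(1,-3) + C_2e^(t)(0,-1).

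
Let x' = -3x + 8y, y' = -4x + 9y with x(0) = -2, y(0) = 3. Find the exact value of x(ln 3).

A = [[-3,8],[-4,9]]; eigenvalues λ = 5, 1.
Eigenvectors: (-1,-1) for λ=5, (-2,-1) for λ=1.
From the initial condition, c_1 = -8, c_2 = 5.
x(ln 3) = (-8)(3^5)(-1) + (5)(3^1)(-2) = 1914.

1914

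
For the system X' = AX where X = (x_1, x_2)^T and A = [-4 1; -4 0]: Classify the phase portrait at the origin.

stable improper node

A = [[-4,1],[-4,0]]; det(A-λI) = λ^2 + 4λ + 4.
repeated λ = -2 with a single eigenvector.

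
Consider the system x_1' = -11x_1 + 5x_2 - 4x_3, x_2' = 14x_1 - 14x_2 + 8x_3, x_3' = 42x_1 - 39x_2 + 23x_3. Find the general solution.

Coefficient matrix A = [[-11, 5, -4], [14, -14, 8], [42, -39, 23]].
det(A - λI) = 0 gives eigenvalues λ = 3, -4, -1.
For λ=3: eigenvector (1,-2,-6).
For λ=-4: eigenvector (1,-1,-3).
For λ=-1: eigenvector (1,-2,-5).
General solution: C_1e^(3t)(1,-2,-6) + C_2e^(-4t)(1,-1,-3) + C_3e^(-t)(1,-2,-5).

x_1(t) = C_1e^(3t) + C_2e^(-4t) + C_3e^(-t), x_2(t) = -2C_1e^(3t) - C_2e^(-4t) - 2C_3e^(-t), x_3(t) = -6C_1e^(3t) - 3C_2e^(-4t) - 5C_3e^(-t)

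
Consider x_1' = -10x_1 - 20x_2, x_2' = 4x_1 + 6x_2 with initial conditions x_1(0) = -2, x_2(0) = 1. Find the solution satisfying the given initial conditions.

Coefficient matrix A = [[-10, -20], [4, 6]].
Characteristic polynomial det(A - λI) = λ^2 + 4λ + 20 = 0.
Eigenvalues λ = -2 ± 4i (complex conjugate pair).
For λ=-2+4i: an eigenvector is (-1,0) - i(2,-1) = (-1 - 2i, 0 + i).
A real fundamental pair from Re and Im of e^((-2+4i)t)v: X_1 = e^(-2t)(cos(4t)·(-1,0) + sin(4t)·(2,-1)), X_2 = e^(-2t)(sin(4t)·(-1,0) - cos(4t)·(2,-1)).
General solution: C_1X_1 + C_2X_2.
Applying x_1(0)=-2, x_2(0)=1 gives C_1=0, C_2=1.

x_1(t) = -e^(-2t)sin(4t) - 2e^(-2t)cos(4t), x_2(t) = e^(-2t)cos(4t)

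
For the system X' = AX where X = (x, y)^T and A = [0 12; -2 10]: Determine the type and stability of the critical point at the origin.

A = [[0,12],[-2,10]]; det(A-λI) = λ^2 - 10λ + 24.
λ = 4, 6: both positive.

unstable node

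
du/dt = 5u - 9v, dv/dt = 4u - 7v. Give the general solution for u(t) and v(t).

u(t) = -3C_1e^(-t) - 3C_2te^(-t) - 2C_2e^(-t), v(t) = -2C_1e^(-t) - 2C_2te^(-t) - C_2e^(-t)

Coefficient matrix A = [[5, -9], [4, -7]].
Characteristic polynomial det(A - λI) = λ^2 + 2λ + 1 = 0.
Single eigenvalue λ = -1 with algebraic multiplicity 2.
Eigenvector v = (-3,-2); generalized eigenvector w with (A-λI)w=v is (-2,-1).
General solution: e^(-t)[C_1·v + C_2·(t·v + w)].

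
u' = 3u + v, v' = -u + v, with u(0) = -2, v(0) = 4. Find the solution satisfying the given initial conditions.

Coefficient matrix A = [[3, 1], [-1, 1]].
Characteristic polynomial det(A - λI) = λ^2 - 4λ + 4 = 0.
Single eigenvalue λ = 2 with algebraic multiplicity 2.
Eigenvector v = (1,-1); generalized eigenvector w with (A-λI)w=v is (3,-2).
General solution: e^(2t)[K_1·v + K_2·(t·v + w)].
Applying u(0)=-2, v(0)=4 gives K_1=-8, K_2=2.

u(t) = 2te^(2t) - 2e^(2t), v(t) = -2te^(2t) + 4e^(2t)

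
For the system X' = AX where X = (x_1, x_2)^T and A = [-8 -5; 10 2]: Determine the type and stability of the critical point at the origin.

A = [[-8,-5],[10,2]]; det(A-λI) = λ^2 + 6λ + 34.
λ = -3 ± 5i: negative real part.

stable spiral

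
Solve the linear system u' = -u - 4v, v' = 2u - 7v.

Coefficient matrix A = [[-1, -4], [2, -7]].
Characteristic polynomial det(A - λI) = λ^2 + 8λ + 15 = 0.
Eigenvalues λ = -3, -5.
For λ=-3: (A-λI) row 1 is [2, -4], so an eigenvector is (2, 1).
For λ=-5: (A-λI) row 1 is [4, -4], so an eigenvector is (-1, -1).
General solution: C_1e^(-3t)(2,1) + C_2e^(-5t)(-1,-1).

u(t) = 2C_1e^(-3t) - C_2e^(-5t), v(t) = C_1e^(-3t) - C_2e^(-5t)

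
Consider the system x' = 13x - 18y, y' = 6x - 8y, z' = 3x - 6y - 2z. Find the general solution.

Coefficient matrix A = [[13, -18, 0], [6, -8, 0], [3, -6, -2]].
det(A - λI) = 0 gives eigenvalues λ = 4, 1, -2.
For λ=4: eigenvector (2,1,0).
For λ=1: eigenvector (-3,-2,1).
For λ=-2: eigenvector (0,0,1).
General solution: c_1e^(4t)(2,1,0) + c_2e^(t)(-3,-2,1) + c_3e^(-2t)(0,0,1).

x(t) = 2c_1e^(4t) - 3c_2e^(t), y(t) = c_1e^(4t) - 2c_2e^(t), z(t) = c_2e^(t) + c_3e^(-2t)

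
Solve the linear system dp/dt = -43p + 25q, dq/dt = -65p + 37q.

Coefficient matrix A = [[-43, 25], [-65, 37]].
Characteristic polynomial det(A - λI) = λ^2 + 6λ + 34 = 0.
Eigenvalues λ = -3 ± 5i (complex conjugate pair).
For λ=-3+5i: an eigenvector is (1,2) - i(2,3) = (1 - 2i, 2 - 3i).
A real fundamental pair from Re and Im of e^((-3+5i)t)v: X_1 = e^(-3t)(cos(5t)·(1,2) + sin(5t)·(2,3)), X_2 = e^(-3t)(sin(5t)·(1,2) - cos(5t)·(2,3)).
General solution: c_1X_1 + c_2X_2.

p(t) = 2c_1e^(-3t)sin(5t) + c_1e^(-3t)cos(5t) + c_2e^(-3t)sin(5t) - 2c_2e^(-3t)cos(5t), q(t) = 3c_1e^(-3t)sin(5t) + 2c_1e^(-3t)cos(5t) + 2c_2e^(-3t)sin(5t) - 3c_2e^(-3t)cos(5t)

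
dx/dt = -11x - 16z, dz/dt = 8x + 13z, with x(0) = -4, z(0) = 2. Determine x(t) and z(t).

Coefficient matrix A = [[-11, -16], [8, 13]].
Characteristic polynomial det(A - λI) = λ^2 - 2λ - 15 = 0.
Eigenvalues λ = -3, 5.
For λ=-3: (A-λI) row 1 is [-8, -16], so an eigenvector is (-2, 1).
For λ=5: (A-λI) row 1 is [-16, -16], so an eigenvector is (1, -1).
General solution: C_1e^(-3t)(-2,1) + C_2e^(5t)(1,-1).
Applying x(0)=-4, z(0)=2 gives C_1=2, C_2=0.

x(t) = -4e^(-3t), z(t) = 2e^(-3t)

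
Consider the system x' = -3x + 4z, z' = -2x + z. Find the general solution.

x(t) = K_1e^(-t)sin(2t) - K_1e^(-t)cos(2t) - K_2e^(-t)sin(2t) - K_2e^(-t)cos(2t), z(t) = K_1e^(-t)sin(2t) - K_2e^(-t)cos(2t)

Coefficient matrix A = [[-3, 4], [-2, 1]].
Characteristic polynomial det(A - λI) = λ^2 + 2λ + 5 = 0.
Eigenvalues λ = -1 ± 2i (complex conjugate pair).
For λ=-1+2i: an eigenvector is (-1,0) - i(1,1) = (-1 - i, 0 - i).
A real fundamental pair from Re and Im of e^((-1+2i)t)v: X_1 = e^(-t)(cos(2t)·(-1,0) + sin(2t)·(1,1)), X_2 = e^(-t)(sin(2t)·(-1,0) - cos(2t)·(1,1)).
General solution: K_1X_1 + K_2X_2.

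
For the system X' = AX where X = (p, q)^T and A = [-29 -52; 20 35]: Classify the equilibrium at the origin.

unstable spiral

A = [[-29,-52],[20,35]]; det(A-λI) = λ^2 - 6λ + 25.
λ = 3 ± 4i: positive real part.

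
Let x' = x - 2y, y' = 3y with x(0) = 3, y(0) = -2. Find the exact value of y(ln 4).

A = [[1,-2],[0,3]]; eigenvalues λ = 1, 3.
Eigenvectors: (-1,0) for λ=1, (1,-1) for λ=3.
From the initial condition, c_1 = -1, c_2 = 2.
y(ln 4) = (-1)(4^1)(0) + (2)(4^3)(-1) = -128.

-128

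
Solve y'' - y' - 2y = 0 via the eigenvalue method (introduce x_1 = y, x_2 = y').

y(t) = C_1e^(2t) + C_2e^(-t)

Let x_1 = y, x_2 = y'. Then x_1' = x_2 and x_2' = 2x_1 + x_2.
A = [[0,1],[2,1]]; det(A-λI) = λ^2 - λ - 2.
Eigenvalues λ = 2, -1 with eigenvectors (1,2), (1,-1).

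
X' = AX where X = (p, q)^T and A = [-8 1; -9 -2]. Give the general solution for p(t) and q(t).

p(t) = -c_1e^(-5t) - c_2te^(-5t) + c_2e^(-5t), q(t) = -3c_1e^(-5t) - 3c_2te^(-5t) + 2c_2e^(-5t)

Coefficient matrix A = [[-8, 1], [-9, -2]].
Characteristic polynomial det(A - λI) = λ^2 + 10λ + 25 = 0.
Single eigenvalue λ = -5 with algebraic multiplicity 2.
Eigenvector v = (-1,-3); generalized eigenvector w with (A-λI)w=v is (1,2).
General solution: e^(-5t)[c_1·v + c_2·(t·v + w)].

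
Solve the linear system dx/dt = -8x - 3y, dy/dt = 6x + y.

Coefficient matrix A = [[-8, -3], [6, 1]].
Characteristic polynomial det(A - λI) = λ^2 + 7λ + 10 = 0.
Eigenvalues λ = -5, -2.
For λ=-5: (A-λI) row 1 is [-3, -3], so an eigenvector is (-1, 1).
For λ=-2: (A-λI) row 1 is [-6, -3], so an eigenvector is (-1, 2).
General solution: K_1e^(-5t)(-1,1) + K_2e^(-2t)(-1,2).

x(t) = -K_1e^(-5t) - K_2e^(-2t), y(t) = K_1e^(-5t) + 2K_2e^(-2t)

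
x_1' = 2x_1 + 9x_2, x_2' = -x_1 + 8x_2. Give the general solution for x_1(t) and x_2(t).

Coefficient matrix A = [[2, 9], [-1, 8]].
Characteristic polynomial det(A - λI) = λ^2 - 10λ + 25 = 0.
Single eigenvalue λ = 5 with algebraic multiplicity 2.
Eigenvector v = (-3,-1); generalized eigenvector w with (A-λI)w=v is (1,0).
General solution: e^(5t)[K_1·v + K_2·(t·v + w)].

x_1(t) = -3K_1e^(5t) - 3K_2te^(5t) + K_2e^(5t), x_2(t) = -K_1e^(5t) - K_2te^(5t)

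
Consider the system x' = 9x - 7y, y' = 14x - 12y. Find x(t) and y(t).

x(t) = c_1e^(2t) + c_2e^(-5t), y(t) = c_1e^(2t) + 2c_2e^(-5t)

Coefficient matrix A = [[9, -7], [14, -12]].
Characteristic polynomial det(A - λI) = λ^2 + 3λ - 10 = 0.
Eigenvalues λ = 2, -5.
For λ=2: (A-λI) row 1 is [7, -7], so an eigenvector is (1, 1).
For λ=-5: (A-λI) row 1 is [14, -7], so an eigenvector is (1, 2).
General solution: c_1e^(2t)(1,1) + c_2e^(-5t)(1,2).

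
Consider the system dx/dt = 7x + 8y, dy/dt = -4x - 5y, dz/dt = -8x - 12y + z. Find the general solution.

x(t) = -K_1e^(-t) + 2K_2e^(3t), y(t) = K_1e^(-t) - K_2e^(3t), z(t) = 2K_1e^(-t) - 2K_2e^(3t) + K_3e^(t)

Coefficient matrix A = [[7, 8, 0], [-4, -5, 0], [-8, -12, 1]].
det(A - λI) = 0 gives eigenvalues λ = -1, 3, 1.
For λ=-1: eigenvector (-1,1,2).
For λ=3: eigenvector (2,-1,-2).
For λ=1: eigenvector (0,0,1).
General solution: K_1e^(-t)(-1,1,2) + K_2e^(3t)(2,-1,-2) + K_3e^(t)(0,0,1).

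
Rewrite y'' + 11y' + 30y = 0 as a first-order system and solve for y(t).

Let x_1 = y, x_2 = y'. Then x_1' = x_2 and x_2' = -30x_1 - 11x_2.
A = [[0,1],[-30,-11]]; det(A-λI) = λ^2 + 11λ + 30.
Eigenvalues λ = -5, -6 with eigenvectors (1,-5), (1,-6).

y(t) = C_1e^(-5t) + C_2e^(-6t)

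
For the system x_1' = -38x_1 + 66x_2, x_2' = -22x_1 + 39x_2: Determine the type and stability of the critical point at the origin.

saddle

A = [[-38,66],[-22,39]]; det(A-λI) = λ^2 - λ - 30.
λ = 6, -5: opposite signs.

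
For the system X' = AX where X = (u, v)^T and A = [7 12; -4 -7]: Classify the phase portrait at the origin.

saddle

A = [[7,12],[-4,-7]]; det(A-λI) = λ^2 - 1.
λ = -1, 1: opposite signs.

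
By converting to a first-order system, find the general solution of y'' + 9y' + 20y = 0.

y(t) = c_1e^(-4t) + c_2e^(-5t)

Let x_1 = y, x_2 = y'. Then x_1' = x_2 and x_2' = -20x_1 - 9x_2.
A = [[0,1],[-20,-9]]; det(A-λI) = λ^2 + 9λ + 20.
Eigenvalues λ = -4, -5 with eigenvectors (1,-4), (1,-5).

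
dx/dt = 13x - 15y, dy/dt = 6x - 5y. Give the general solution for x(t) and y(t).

Coefficient matrix A = [[13, -15], [6, -5]].
Characteristic polynomial det(A - λI) = λ^2 - 8λ + 25 = 0.
Eigenvalues λ = 4 ± 3i (complex conjugate pair).
For λ=4+3i: an eigenvector is (1,1) - i(-2,-1) = (1 + 2i, 1 + i).
A real fundamental pair from Re and Im of e^((4+3i)t)v: X_1 = e^(4t)(cos(3t)·(1,1) + sin(3t)·(-2,-1)), X_2 = e^(4t)(sin(3t)·(1,1) - cos(3t)·(-2,-1)).
General solution: K_1X_1 + K_2X_2.

x(t) = -2K_1e^(4t)sin(3t) + K_1e^(4t)cos(3t) + K_2e^(4t)sin(3t) + 2K_2e^(4t)cos(3t), y(t) = -K_1e^(4t)sin(3t) + K_1e^(4t)cos(3t) + K_2e^(4t)sin(3t) + K_2e^(4t)cos(3t)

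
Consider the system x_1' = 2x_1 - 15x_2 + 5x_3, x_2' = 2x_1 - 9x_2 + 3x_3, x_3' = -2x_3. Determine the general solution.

x_1(t) = -5c_1e^(-4t) - 5c_2e^(-2t) + 3c_3e^(-3t), x_2(t) = -2c_1e^(-4t) - c_2e^(-2t) + c_3e^(-3t), x_3(t) = c_2e^(-2t)

Coefficient matrix A = [[2, -15, 5], [2, -9, 3], [0, 0, -2]].
det(A - λI) = 0 gives eigenvalues λ = -4, -2, -3.
For λ=-4: eigenvector (-5,-2,0).
For λ=-2: eigenvector (-5,-1,1).
For λ=-3: eigenvector (3,1,0).
General solution: c_1e^(-4t)(-5,-2,0) + c_2e^(-2t)(-5,-1,1) + c_3e^(-3t)(3,1,0).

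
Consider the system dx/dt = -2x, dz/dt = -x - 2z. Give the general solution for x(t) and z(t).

Coefficient matrix A = [[-2, 0], [-1, -2]].
Characteristic polynomial det(A - λI) = λ^2 + 4λ + 4 = 0.
Single eigenvalue λ = -2 with algebraic multiplicity 2.
Eigenvector v = (0,1); generalized eigenvector w with (A-λI)w=v is (-1,1).
General solution: e^(-2t)[C_1·v + C_2·(t·v + w)].

x(t) = -C_2e^(-2t), z(t) = C_1e^(-2t) + C_2te^(-2t) + C_2e^(-2t)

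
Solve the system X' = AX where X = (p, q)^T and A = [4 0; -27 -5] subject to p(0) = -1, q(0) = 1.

p(t) = -e^(4t), q(t) = 3e^(4t) - 2e^(-5t)

Coefficient matrix A = [[4, 0], [-27, -5]].
Characteristic polynomial det(A - λI) = λ^2 + λ - 20 = 0.
Eigenvalues λ = -5, 4.
For λ=-5: (A-λI) row 1 is [9, 0], so an eigenvector is (0, 1).
For λ=4: (A-λI) row 2 is [-27, -9], so an eigenvector is (-1, 3).
General solution: C_1e^(-5t)(0,1) + C_2e^(4t)(-1,3).
Applying p(0)=-1, q(0)=1 gives C_1=-2, C_2=1.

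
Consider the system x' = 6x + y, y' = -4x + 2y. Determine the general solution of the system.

Coefficient matrix A = [[6, 1], [-4, 2]].
Characteristic polynomial det(A - λI) = λ^2 - 8λ + 16 = 0.
Single eigenvalue λ = 4 with algebraic multiplicity 2.
Eigenvector v = (1,-2); generalized eigenvector w with (A-λI)w=v is (1,-1).
General solution: e^(4t)[c_1·v + c_2·(t·v + w)].

x(t) = c_1e^(4t) + c_2te^(4t) + c_2e^(4t), y(t) = -2c_1e^(4t) - 2c_2te^(4t) - c_2e^(4t)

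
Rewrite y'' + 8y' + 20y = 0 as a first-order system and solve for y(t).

Let x_1 = y, x_2 = y'. Then x_1' = x_2 and x_2' = -20x_1 - 8x_2.
A = [[0,1],[-20,-8]]; det(A-λI) = λ^2 + 8λ + 20.
Eigenvalues λ = -4 ± 2i.

y(t) = K_1e^(-4t)cos(2t) + K_2e^(-4t)sin(2t)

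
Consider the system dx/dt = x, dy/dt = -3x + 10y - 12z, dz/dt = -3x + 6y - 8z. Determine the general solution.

Coefficient matrix A = [[1, 0, 0], [-3, 10, -12], [-3, 6, -8]].
det(A - λI) = 0 gives eigenvalues λ = 1, 4, -2.
For λ=1: eigenvector (1,-1,-1).
For λ=4: eigenvector (0,2,1).
For λ=-2: eigenvector (0,1,1).
General solution: C_1e^(t)(1,-1,-1) + C_2e^(4t)(0,2,1) + C_3e^(-2t)(0,1,1).

x(t) = C_1e^(t), y(t) = -C_1e^(t) + 2C_2e^(4t) + C_3e^(-2t), z(t) = -C_1e^(t) + C_2e^(4t) + C_3e^(-2t)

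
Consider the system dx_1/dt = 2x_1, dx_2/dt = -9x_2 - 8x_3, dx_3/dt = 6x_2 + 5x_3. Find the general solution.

x_1(t) = C_1e^(2t), x_2(t) = 4C_2e^(-3t) - C_3e^(-t), x_3(t) = -3C_2e^(-3t) + C_3e^(-t)

Coefficient matrix A = [[2, 0, 0], [0, -9, -8], [0, 6, 5]].
det(A - λI) = 0 gives eigenvalues λ = 2, -3, -1.
For λ=2: eigenvector (1,0,0).
For λ=-3: eigenvector (0,4,-3).
For λ=-1: eigenvector (0,-1,1).
General solution: C_1e^(2t)(1,0,0) + C_2e^(-3t)(0,4,-3) + C_3e^(-t)(0,-1,1).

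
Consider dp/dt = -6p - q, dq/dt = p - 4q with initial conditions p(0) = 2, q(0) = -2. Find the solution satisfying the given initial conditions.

p(t) = 2e^(-5t), q(t) = -2e^(-5t)

Coefficient matrix A = [[-6, -1], [1, -4]].
Characteristic polynomial det(A - λI) = λ^2 + 10λ + 25 = 0.
Single eigenvalue λ = -5 with algebraic multiplicity 2.
Eigenvector v = (-1,1); generalized eigenvector w with (A-λI)w=v is (0,1).
General solution: e^(-5t)[c_1·v + c_2·(t·v + w)].
Applying p(0)=2, q(0)=-2 gives c_1=-2, c_2=0.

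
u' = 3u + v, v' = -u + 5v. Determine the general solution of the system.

Coefficient matrix A = [[3, 1], [-1, 5]].
Characteristic polynomial det(A - λI) = λ^2 - 8λ + 16 = 0.
Single eigenvalue λ = 4 with algebraic multiplicity 2.
Eigenvector v = (-1,-1); generalized eigenvector w with (A-λI)w=v is (2,1).
General solution: e^(4t)[C_1·v + C_2·(t·v + w)].

u(t) = -C_1e^(4t) - C_2te^(4t) + 2C_2e^(4t), v(t) = -C_1e^(4t) - C_2te^(4t) + C_2e^(4t)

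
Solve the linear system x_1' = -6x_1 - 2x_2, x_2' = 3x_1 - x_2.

x_1(t) = C_1e^(-4t) - 2C_2e^(-3t), x_2(t) = -C_1e^(-4t) + 3C_2e^(-3t)

Coefficient matrix A = [[-6, -2], [3, -1]].
Characteristic polynomial det(A - λI) = λ^2 + 7λ + 12 = 0.
Eigenvalues λ = -4, -3.
For λ=-4: (A-λI) row 1 is [-2, -2], so an eigenvector is (1, -1).
For λ=-3: (A-λI) row 1 is [-3, -2], so an eigenvector is (-2, 3).
General solution: C_1e^(-4t)(1,-1) + C_2e^(-3t)(-2,3).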